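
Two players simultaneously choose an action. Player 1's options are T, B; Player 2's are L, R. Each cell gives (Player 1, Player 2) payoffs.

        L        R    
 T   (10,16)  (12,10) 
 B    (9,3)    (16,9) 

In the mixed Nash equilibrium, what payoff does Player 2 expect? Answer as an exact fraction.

Player 1 mixes with probability p on T, chosen so Player 2 is indifferent: 16p + 3(1−p) = 10p + 9(1−p) gives p = 1/2.
Player 2's expected payoff is 16·1/2 + 3·1/2 = 19/2.

19/2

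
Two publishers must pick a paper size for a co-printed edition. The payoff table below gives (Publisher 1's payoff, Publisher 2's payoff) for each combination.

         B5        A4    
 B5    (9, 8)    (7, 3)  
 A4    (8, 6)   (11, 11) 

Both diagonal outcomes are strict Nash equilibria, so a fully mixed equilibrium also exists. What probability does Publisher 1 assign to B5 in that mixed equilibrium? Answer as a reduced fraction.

Publisher 1's mix p on B5 must make Publisher 2 indifferent between B5 and A4.
Publisher 2's payoff from B5: 8p + 6(1−p). From A4: 3p + 11(1−p).
Set equal: 5p = 5(1−p) → p = 5/10 = 1/2.

1/2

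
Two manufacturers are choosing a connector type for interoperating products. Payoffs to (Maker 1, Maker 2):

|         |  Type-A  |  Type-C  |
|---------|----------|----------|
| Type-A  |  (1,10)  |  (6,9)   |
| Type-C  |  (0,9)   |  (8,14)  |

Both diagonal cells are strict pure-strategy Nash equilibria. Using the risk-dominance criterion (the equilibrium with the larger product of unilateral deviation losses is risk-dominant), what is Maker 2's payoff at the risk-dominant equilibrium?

At both Type-A: Maker 1 loses 1 − 0 = 1 by deviating; Maker 2 loses 10 − 9 = 1. Product = 1·1 = 1.
At both Type-C: Maker 1 loses 8 − 6 = 2 by deviating; Maker 2 loses 14 − 9 = 5. Product = 2·5 = 10.
10 > 1, so both Type-C is risk-dominant. Maker 2's payoff there is 14.

14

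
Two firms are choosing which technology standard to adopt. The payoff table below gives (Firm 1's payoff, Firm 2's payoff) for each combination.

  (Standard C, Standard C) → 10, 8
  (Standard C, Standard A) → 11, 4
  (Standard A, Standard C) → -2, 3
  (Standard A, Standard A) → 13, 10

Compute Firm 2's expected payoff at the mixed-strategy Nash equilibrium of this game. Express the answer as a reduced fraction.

68/11

Firm 1 mixes with probability p on Standard C, chosen so Firm 2 is indifferent: 8p + 3(1−p) = 4p + 10(1−p) gives p = 7/11.
Firm 2's expected payoff is 8·7/11 + 3·4/11 = 68/11.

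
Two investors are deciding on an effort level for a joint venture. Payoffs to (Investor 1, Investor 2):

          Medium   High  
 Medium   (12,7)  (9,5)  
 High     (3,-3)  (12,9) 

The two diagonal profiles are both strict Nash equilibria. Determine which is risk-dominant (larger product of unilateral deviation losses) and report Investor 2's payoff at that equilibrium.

At both Medium: Investor 1 loses 12 − 3 = 9 by deviating; Investor 2 loses 7 − 5 = 2. Product = 9·2 = 18.
At both High: Investor 1 loses 12 − 9 = 3 by deviating; Investor 2 loses 9 − (-3) = 12. Product = 3·12 = 36.
36 > 18, so both High is risk-dominant. Investor 2's payoff there is 9.

9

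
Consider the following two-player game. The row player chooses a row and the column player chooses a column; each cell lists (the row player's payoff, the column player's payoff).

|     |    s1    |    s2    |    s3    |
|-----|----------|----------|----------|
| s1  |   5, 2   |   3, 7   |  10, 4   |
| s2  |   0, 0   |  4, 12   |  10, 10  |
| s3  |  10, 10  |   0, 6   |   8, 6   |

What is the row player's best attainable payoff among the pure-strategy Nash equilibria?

10

Both s2 is a pure NE (the row player: 4 ≥ 3; the column player: 12 ≥ 10). The row player gets 4.
(s3, s1) is a pure NE (the row player: 10 ≥ 5; the column player: 10 ≥ 6). The row player gets 10.
Every other cell has a profitable deviation for at least one player. Highest of {4, 10} is 10.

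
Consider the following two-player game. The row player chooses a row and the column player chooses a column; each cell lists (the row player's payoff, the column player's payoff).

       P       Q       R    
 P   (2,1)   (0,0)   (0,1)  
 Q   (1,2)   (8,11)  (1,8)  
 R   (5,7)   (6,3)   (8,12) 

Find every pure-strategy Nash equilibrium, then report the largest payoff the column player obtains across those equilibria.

12

Both Q is a pure NE (the row player: 8 ≥ 6; the column player: 11 ≥ 8). The column player gets 11.
Both R is a pure NE (the row player: 8 ≥ 1; the column player: 12 ≥ 7). The column player gets 12.
Every other cell has a profitable deviation for at least one player. Highest of {11, 12} is 12.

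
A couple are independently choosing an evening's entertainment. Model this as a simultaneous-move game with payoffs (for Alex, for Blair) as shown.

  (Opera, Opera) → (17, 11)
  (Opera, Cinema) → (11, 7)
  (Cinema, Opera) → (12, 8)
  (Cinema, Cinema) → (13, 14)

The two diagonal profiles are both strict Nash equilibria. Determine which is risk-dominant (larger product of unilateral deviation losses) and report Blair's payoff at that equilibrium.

At both Opera: Alex loses 17 − 12 = 5 by deviating; Blair loses 11 − 7 = 4. Product = 5·4 = 20.
At both Cinema: Alex loses 13 − 11 = 2 by deviating; Blair loses 14 − 8 = 6. Product = 2·6 = 12.
20 > 12, so both Opera is risk-dominant. Blair's payoff there is 11.

11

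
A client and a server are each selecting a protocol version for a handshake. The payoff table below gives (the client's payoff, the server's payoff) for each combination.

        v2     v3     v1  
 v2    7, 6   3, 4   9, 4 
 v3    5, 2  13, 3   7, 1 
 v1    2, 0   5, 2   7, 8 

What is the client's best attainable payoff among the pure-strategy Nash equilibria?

13

Both v2 is a pure NE (the client: 7 ≥ 5; the server: 6 ≥ 4). The client gets 7.
Both v3 is a pure NE (the client: 13 ≥ 5; the server: 3 ≥ 2). The client gets 13.
Every other cell has a profitable deviation for at least one player. Highest of {7, 13} is 13.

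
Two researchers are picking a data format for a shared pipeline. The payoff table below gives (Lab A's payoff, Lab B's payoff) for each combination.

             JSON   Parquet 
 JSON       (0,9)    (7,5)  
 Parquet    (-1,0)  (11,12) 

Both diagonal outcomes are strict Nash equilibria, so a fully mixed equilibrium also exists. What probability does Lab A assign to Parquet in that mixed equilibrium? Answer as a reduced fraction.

1/4

Lab A's mix p on JSON must make Lab B indifferent between JSON and Parquet.
Lab B's payoff from JSON: 9p + 0(1−p). From Parquet: 5p + 12(1−p).
Set equal: 4p = 12(1−p) → p = 12/16 = 3/4.
Probability on Parquet is 1 − 3/4 = 1/4.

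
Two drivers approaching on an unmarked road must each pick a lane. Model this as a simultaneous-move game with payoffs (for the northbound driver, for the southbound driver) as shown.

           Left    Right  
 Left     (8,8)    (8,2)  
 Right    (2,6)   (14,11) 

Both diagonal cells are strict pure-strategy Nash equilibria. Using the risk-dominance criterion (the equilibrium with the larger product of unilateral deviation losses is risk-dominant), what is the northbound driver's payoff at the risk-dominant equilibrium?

8

At both Left: the northbound driver loses 8 − 2 = 6 by deviating; the southbound driver loses 8 − 2 = 6. Product = 6·6 = 36.
At both Right: the northbound driver loses 14 − 8 = 6 by deviating; the southbound driver loses 11 − 6 = 5. Product = 6·5 = 30.
36 > 30, so both Left is risk-dominant. The northbound driver's payoff there is 8.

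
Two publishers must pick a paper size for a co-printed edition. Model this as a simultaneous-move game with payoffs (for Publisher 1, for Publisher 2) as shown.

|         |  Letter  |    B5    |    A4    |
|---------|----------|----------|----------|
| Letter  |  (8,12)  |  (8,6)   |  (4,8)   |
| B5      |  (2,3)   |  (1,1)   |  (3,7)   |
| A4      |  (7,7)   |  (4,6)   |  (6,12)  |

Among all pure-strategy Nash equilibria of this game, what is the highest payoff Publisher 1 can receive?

8

Both Letter is a pure NE (Publisher 1: 8 ≥ 7; Publisher 2: 12 ≥ 8). Publisher 1 gets 8.
Both A4 is a pure NE (Publisher 1: 6 ≥ 4; Publisher 2: 12 ≥ 7). Publisher 1 gets 6.
Every other cell has a profitable deviation for at least one player. Highest of {8, 6} is 8.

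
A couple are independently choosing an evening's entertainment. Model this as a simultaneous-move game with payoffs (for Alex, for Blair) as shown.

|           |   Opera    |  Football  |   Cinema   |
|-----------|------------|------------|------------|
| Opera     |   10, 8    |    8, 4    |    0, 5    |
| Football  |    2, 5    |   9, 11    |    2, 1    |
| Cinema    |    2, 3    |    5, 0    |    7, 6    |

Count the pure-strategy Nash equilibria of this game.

Both Opera: Alex gets 10 (best alternative 2); Blair gets 8 (best alternative 5). Neither deviates — NE.
Both Football: Alex gets 9 (best alternative 8); Blair gets 11 (best alternative 5). Neither deviates — NE.
Both Cinema: Alex gets 7 (best alternative 2); Blair gets 6 (best alternative 3). Neither deviates — NE.
(Cinema, Opera) is not a NE: Alex would switch to Opera (10 > 2).
No other cell survives both best-response checks, so there are 3 pure NE.

3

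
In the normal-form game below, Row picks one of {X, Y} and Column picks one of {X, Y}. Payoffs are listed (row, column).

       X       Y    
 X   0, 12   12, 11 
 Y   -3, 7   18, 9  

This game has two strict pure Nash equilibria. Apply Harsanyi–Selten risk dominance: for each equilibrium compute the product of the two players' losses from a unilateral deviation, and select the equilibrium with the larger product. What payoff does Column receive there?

9

At both X: Row loses 0 − (-3) = 3 by deviating; Column loses 12 − 11 = 1. Product = 3·1 = 3.
At both Y: Row loses 18 − 12 = 6 by deviating; Column loses 9 − 7 = 2. Product = 6·2 = 12.
12 > 3, so both Y is risk-dominant. Column's payoff there is 9.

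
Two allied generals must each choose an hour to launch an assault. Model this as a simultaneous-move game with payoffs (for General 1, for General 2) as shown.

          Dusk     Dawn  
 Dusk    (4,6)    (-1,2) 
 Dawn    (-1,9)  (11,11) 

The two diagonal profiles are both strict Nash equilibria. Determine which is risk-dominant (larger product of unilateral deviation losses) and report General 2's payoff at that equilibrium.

11

At both Dusk: General 1 loses 4 − (-1) = 5 by deviating; General 2 loses 6 − 2 = 4. Product = 5·4 = 20.
At both Dawn: General 1 loses 11 − (-1) = 12 by deviating; General 2 loses 11 − 9 = 2. Product = 12·2 = 24.
24 > 20, so both Dawn is risk-dominant. General 2's payoff there is 11.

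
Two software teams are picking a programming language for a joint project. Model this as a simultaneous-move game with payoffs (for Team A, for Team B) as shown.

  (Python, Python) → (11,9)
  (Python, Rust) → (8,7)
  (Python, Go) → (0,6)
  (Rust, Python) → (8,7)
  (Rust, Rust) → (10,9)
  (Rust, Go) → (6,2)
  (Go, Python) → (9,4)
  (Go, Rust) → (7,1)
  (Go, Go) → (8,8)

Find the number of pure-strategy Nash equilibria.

Both Python: Team A gets 11 (best alternative 9); Team B gets 9 (best alternative 7). Neither deviates — NE.
Both Rust: Team A gets 10 (best alternative 8); Team B gets 9 (best alternative 7). Neither deviates — NE.
Both Go: Team A gets 8 (best alternative 6); Team B gets 8 (best alternative 4). Neither deviates — NE.
(Python, Go) is not a NE: Team A would switch to Go (8 > 0).
No other cell survives both best-response checks, so there are 3 pure NE.

3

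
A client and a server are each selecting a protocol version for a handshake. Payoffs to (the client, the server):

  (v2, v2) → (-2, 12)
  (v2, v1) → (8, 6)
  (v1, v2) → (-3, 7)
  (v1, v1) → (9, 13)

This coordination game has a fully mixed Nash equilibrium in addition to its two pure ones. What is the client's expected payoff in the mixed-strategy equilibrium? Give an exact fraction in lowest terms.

3

The server mixes with probability q on v2, chosen so the client is indifferent: (-2)q + 8(1−q) = (-3)q + 9(1−q) gives q = 1/2.
The client's expected payoff (from either row, since indifferent) is (-2)·1/2 + 8·1/2 = 3.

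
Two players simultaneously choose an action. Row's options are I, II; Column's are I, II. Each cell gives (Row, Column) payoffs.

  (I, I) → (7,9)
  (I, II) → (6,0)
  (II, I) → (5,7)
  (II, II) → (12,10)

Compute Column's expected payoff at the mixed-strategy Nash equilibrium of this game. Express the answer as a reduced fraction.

15/2

Row mixes with probability p on I, chosen so Column is indifferent: 9p + 7(1−p) = 0p + 10(1−p) gives p = 1/4.
Column's expected payoff is 9·1/4 + 7·3/4 = 15/2.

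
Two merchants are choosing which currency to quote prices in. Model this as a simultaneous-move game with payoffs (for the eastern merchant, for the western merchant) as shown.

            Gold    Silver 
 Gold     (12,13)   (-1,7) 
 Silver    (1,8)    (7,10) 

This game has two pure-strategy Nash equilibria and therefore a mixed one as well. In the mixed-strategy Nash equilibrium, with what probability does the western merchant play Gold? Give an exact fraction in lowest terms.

The western merchant's mix q on Gold must make the eastern merchant indifferent between Gold and Silver.
The eastern merchant's payoff from Gold: 12q + (-1)(1−q). From Silver: 1q + 7(1−q).
Set equal: 11q = 8(1−q) → q = 8/19.

8/19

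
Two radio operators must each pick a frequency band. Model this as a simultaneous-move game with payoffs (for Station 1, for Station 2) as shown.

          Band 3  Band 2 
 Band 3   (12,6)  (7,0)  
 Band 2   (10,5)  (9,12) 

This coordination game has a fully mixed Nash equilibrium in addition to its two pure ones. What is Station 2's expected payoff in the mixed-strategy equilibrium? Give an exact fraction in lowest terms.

Station 1 mixes with probability p on Band 3, chosen so Station 2 is indifferent: 6p + 5(1−p) = 0p + 12(1−p) gives p = 7/13.
Station 2's expected payoff is 6·7/13 + 5·6/13 = 72/13.

72/13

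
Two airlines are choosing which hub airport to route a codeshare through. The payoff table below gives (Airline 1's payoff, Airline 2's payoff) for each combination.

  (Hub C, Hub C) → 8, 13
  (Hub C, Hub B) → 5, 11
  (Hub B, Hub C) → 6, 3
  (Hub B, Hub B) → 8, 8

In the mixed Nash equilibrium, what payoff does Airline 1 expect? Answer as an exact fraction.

Airline 2 mixes with probability q on Hub C, chosen so Airline 1 is indifferent: 8q + 5(1−q) = 6q + 8(1−q) gives q = 3/5.
Airline 1's expected payoff (from either row, since indifferent) is 8·3/5 + 5·2/5 = 34/5.

34/5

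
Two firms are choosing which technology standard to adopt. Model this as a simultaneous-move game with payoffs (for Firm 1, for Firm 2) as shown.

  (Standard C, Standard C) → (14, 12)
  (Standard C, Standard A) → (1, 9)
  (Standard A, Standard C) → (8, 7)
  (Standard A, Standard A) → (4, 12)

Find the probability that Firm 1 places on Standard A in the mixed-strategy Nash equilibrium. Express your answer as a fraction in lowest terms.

Firm 1's mix p on Standard C must make Firm 2 indifferent between Standard C and Standard A.
Firm 2's payoff from Standard C: 12p + 7(1−p). From Standard A: 9p + 12(1−p).
Set equal: 3p = 5(1−p) → p = 5/8.
Probability on Standard A is 1 − 5/8 = 3/8.

3/8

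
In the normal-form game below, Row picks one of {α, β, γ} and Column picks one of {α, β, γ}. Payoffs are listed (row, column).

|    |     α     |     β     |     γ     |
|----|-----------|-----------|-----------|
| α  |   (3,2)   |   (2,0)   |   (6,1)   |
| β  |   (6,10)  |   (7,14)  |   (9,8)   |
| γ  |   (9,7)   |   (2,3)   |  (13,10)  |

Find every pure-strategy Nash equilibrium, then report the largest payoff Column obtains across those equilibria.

Both β is a pure NE (Row: 7 ≥ 2; Column: 14 ≥ 10). Column gets 14.
Both γ is a pure NE (Row: 13 ≥ 9; Column: 10 ≥ 7). Column gets 10.
Every other cell has a profitable deviation for at least one player. Highest of {14, 10} is 14.

14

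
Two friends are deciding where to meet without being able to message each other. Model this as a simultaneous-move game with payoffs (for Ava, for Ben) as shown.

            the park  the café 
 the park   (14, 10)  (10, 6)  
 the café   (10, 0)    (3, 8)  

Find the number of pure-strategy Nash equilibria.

1

Both the park: Ava gets 14 (best alternative 10); Ben gets 10 (best alternative 6). Neither deviates — NE.
Both the café is not a NE: Ava would switch to the park (10 > 3).
No other cell survives both best-response checks, so there is 1 pure NE.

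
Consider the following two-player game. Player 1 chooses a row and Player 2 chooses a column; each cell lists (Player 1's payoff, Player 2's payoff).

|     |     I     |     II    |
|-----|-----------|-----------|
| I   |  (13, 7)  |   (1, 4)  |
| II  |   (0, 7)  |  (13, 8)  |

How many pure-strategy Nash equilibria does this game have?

2

Both I: Player 1 gets 13 (best alternative 0); Player 2 gets 7 (best alternative 4). Neither deviates — NE.
Both II: Player 1 gets 13 (best alternative 1); Player 2 gets 8 (best alternative 7). Neither deviates — NE.
(I, II) is not a NE: Player 1 would switch to II (13 > 1).
No other cell survives both best-response checks, so there are 2 pure NE.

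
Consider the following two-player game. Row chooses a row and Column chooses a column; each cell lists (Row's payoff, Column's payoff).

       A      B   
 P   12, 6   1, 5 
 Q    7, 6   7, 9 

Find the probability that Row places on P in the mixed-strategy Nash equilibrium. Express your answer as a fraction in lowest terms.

Row's mix p on P must make Column indifferent between A and B.
Column's payoff from A: 6p + 6(1−p). From B: 5p + 9(1−p).
Set equal: 1p = 3(1−p) → p = 3/4.

3/4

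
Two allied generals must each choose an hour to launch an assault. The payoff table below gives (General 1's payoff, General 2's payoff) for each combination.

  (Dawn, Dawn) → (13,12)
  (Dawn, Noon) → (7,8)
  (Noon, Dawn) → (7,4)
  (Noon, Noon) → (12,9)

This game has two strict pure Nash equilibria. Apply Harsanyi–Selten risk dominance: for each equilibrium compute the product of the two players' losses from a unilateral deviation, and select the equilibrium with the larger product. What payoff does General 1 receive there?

12

At both Dawn: General 1 loses 13 − 7 = 6 by deviating; General 2 loses 12 − 8 = 4. Product = 6·4 = 24.
At both Noon: General 1 loses 12 − 7 = 5 by deviating; General 2 loses 9 − 4 = 5. Product = 5·5 = 25.
25 > 24, so both Noon is risk-dominant. General 1's payoff there is 12.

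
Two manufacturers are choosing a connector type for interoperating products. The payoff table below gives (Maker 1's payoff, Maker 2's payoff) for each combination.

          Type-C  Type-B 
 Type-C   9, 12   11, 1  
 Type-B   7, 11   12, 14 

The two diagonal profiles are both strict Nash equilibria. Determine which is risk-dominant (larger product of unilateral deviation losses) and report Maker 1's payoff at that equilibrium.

At both Type-C: Maker 1 loses 9 − 7 = 2 by deviating; Maker 2 loses 12 − 1 = 11. Product = 2·11 = 22.
At both Type-B: Maker 1 loses 12 − 11 = 1 by deviating; Maker 2 loses 14 − 11 = 3. Product = 1·3 = 3.
22 > 3, so both Type-C is risk-dominant. Maker 1's payoff there is 9.

9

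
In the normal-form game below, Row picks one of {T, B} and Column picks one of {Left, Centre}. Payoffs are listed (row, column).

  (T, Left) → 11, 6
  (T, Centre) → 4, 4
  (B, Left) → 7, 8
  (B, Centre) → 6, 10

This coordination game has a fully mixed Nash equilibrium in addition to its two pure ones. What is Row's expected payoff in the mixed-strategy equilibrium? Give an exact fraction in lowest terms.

Column mixes with probability q on Left, chosen so Row is indifferent: 11q + 4(1−q) = 7q + 6(1−q) gives q = 1/3.
Row's expected payoff (from either row, since indifferent) is 11·1/3 + 4·2/3 = 19/3.

19/3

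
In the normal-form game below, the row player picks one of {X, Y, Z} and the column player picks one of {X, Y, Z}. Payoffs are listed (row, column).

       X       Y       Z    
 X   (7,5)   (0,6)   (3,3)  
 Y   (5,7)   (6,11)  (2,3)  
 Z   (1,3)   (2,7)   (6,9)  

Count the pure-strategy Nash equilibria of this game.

2

Both Y: the row player gets 6 (best alternative 2); the column player gets 11 (best alternative 7). Neither deviates — NE.
Both Z: the row player gets 6 (best alternative 3); the column player gets 9 (best alternative 7). Neither deviates — NE.
Both X is not a NE: the column player would switch to Y (6 > 5).
No other cell survives both best-response checks, so there are 2 pure NE.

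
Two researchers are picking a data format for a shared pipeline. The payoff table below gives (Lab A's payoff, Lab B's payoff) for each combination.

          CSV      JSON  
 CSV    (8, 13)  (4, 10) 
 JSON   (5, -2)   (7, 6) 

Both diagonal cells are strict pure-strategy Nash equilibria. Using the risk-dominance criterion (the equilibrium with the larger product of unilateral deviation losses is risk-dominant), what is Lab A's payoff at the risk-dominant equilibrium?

7

At both CSV: Lab A loses 8 − 5 = 3 by deviating; Lab B loses 13 − 10 = 3. Product = 3·3 = 9.
At both JSON: Lab A loses 7 − 4 = 3 by deviating; Lab B loses 6 − (-2) = 8. Product = 3·8 = 24.
24 > 9, so both JSON is risk-dominant. Lab A's payoff there is 7.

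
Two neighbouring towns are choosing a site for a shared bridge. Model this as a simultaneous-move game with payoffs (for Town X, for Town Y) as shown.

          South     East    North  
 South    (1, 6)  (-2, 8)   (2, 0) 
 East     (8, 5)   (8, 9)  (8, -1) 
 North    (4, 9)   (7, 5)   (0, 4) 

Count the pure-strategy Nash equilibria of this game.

1

Both East: Town X gets 8 (best alternative 7); Town Y gets 9 (best alternative 5). Neither deviates — NE.
Both North is not a NE: Town X would switch to East (8 > 0).
No other cell survives both best-response checks, so there is 1 pure NE.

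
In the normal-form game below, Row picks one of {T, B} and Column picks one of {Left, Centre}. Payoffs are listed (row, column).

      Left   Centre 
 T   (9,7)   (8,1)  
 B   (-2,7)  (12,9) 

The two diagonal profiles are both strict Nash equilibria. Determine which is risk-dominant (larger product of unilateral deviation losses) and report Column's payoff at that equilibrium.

7

At (T, Left): Row loses 9 − (-2) = 11 by deviating; Column loses 7 − 1 = 6. Product = 11·6 = 66.
At (B, Centre): Row loses 12 − 8 = 4 by deviating; Column loses 9 − 7 = 2. Product = 4·2 = 8.
66 > 8, so (T, Left) is risk-dominant. Column's payoff there is 7.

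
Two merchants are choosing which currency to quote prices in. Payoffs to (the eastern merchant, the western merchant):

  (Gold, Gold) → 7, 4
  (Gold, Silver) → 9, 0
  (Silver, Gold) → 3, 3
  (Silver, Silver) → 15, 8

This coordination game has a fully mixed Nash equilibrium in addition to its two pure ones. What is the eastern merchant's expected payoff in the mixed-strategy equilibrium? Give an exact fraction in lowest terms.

39/5

The western merchant mixes with probability q on Gold, chosen so the eastern merchant is indifferent: 7q + 9(1−q) = 3q + 15(1−q) gives q = 3/5.
The eastern merchant's expected payoff (from either row, since indifferent) is 7·3/5 + 9·2/5 = 39/5.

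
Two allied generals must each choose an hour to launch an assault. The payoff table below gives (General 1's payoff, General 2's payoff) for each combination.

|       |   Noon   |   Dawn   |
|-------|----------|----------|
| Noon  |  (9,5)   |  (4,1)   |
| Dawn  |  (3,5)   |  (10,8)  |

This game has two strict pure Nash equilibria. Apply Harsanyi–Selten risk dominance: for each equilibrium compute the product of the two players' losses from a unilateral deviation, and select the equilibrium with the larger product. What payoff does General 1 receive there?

9

At both Noon: General 1 loses 9 − 3 = 6 by deviating; General 2 loses 5 − 1 = 4. Product = 6·4 = 24.
At both Dawn: General 1 loses 10 − 4 = 6 by deviating; General 2 loses 8 − 5 = 3. Product = 6·3 = 18.
24 > 18, so both Noon is risk-dominant. General 1's payoff there is 9.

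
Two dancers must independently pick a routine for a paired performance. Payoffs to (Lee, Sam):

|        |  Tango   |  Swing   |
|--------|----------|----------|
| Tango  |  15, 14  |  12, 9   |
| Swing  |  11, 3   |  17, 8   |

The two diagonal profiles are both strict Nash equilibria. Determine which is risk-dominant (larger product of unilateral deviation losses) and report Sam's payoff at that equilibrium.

At both Tango: Lee loses 15 − 11 = 4 by deviating; Sam loses 14 − 9 = 5. Product = 4·5 = 20.
At both Swing: Lee loses 17 − 12 = 5 by deviating; Sam loses 8 − 3 = 5. Product = 5·5 = 25.
25 > 20, so both Swing is risk-dominant. Sam's payoff there is 8.

8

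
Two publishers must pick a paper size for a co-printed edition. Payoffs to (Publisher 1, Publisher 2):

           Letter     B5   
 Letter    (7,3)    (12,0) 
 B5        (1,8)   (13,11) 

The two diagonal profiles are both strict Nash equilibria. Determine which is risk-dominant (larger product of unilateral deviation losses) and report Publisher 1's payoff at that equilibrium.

At both Letter: Publisher 1 loses 7 − 1 = 6 by deviating; Publisher 2 loses 3 − 0 = 3. Product = 6·3 = 18.
At both B5: Publisher 1 loses 13 − 12 = 1 by deviating; Publisher 2 loses 11 − 8 = 3. Product = 1·3 = 3.
18 > 3, so both Letter is risk-dominant. Publisher 1's payoff there is 7.

7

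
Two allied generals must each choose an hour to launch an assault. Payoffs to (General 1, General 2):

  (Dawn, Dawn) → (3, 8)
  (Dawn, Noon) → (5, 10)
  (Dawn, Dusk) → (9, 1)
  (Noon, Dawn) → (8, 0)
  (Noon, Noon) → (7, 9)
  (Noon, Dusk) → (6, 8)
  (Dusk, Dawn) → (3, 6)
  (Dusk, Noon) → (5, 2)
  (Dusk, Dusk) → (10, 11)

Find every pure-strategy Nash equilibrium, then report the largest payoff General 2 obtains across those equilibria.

Both Noon is a pure NE (General 1: 7 ≥ 5; General 2: 9 ≥ 8). General 2 gets 9.
Both Dusk is a pure NE (General 1: 10 ≥ 9; General 2: 11 ≥ 6). General 2 gets 11.
Every other cell has a profitable deviation for at least one player. Highest of {9, 11} is 11.

11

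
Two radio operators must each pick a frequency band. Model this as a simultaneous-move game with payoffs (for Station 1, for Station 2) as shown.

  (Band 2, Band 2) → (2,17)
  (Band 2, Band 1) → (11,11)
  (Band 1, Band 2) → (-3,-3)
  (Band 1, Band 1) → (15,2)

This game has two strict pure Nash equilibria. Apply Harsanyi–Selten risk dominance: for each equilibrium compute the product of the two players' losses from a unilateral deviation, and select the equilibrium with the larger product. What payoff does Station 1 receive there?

At both Band 2: Station 1 loses 2 − (-3) = 5 by deviating; Station 2 loses 17 − 11 = 6. Product = 5·6 = 30.
At both Band 1: Station 1 loses 15 − 11 = 4 by deviating; Station 2 loses 2 − (-3) = 5. Product = 4·5 = 20.
30 > 20, so both Band 2 is risk-dominant. Station 1's payoff there is 2.

2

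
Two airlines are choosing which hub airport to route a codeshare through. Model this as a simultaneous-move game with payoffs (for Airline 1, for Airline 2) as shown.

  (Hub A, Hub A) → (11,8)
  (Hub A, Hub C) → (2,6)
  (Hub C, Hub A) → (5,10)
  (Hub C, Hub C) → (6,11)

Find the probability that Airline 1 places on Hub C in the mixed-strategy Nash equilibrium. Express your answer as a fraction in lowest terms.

2/3

Airline 1's mix p on Hub A must make Airline 2 indifferent between Hub A and Hub C.
Airline 2's payoff from Hub A: 8p + 10(1−p). From Hub C: 6p + 11(1−p).
Set equal: 2p = 1(1−p) → p = 1/3.
Probability on Hub C is 1 − 1/3 = 2/3.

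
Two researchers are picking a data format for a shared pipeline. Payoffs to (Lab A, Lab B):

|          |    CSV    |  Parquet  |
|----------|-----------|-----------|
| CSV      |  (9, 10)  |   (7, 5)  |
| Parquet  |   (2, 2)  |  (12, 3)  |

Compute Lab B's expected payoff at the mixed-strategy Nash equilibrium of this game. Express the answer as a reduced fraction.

Lab A mixes with probability p on CSV, chosen so Lab B is indifferent: 10p + 2(1−p) = 5p + 3(1−p) gives p = 1/6.
Lab B's expected payoff is 10·1/6 + 2·5/6 = 10/3.

10/3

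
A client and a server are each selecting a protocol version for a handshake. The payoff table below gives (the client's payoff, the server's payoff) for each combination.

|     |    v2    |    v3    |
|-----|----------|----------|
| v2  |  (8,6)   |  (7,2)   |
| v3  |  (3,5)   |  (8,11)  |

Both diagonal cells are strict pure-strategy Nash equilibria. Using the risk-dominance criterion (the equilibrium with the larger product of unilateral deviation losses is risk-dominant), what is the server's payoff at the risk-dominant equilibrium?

6

At both v2: the client loses 8 − 3 = 5 by deviating; the server loses 6 − 2 = 4. Product = 5·4 = 20.
At both v3: the client loses 8 − 7 = 1 by deviating; the server loses 11 − 5 = 6. Product = 1·6 = 6.
20 > 6, so both v2 is risk-dominant. The server's payoff there is 6.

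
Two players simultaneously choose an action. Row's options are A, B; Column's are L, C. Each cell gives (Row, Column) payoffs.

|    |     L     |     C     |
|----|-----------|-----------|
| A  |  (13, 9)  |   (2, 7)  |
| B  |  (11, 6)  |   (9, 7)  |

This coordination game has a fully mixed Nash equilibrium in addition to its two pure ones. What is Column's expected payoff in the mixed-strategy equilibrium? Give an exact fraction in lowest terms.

Row mixes with probability p on A, chosen so Column is indifferent: 9p + 6(1−p) = 7p + 7(1−p) gives p = 1/3.
Column's expected payoff is 9·1/3 + 6·2/3 = 7.

7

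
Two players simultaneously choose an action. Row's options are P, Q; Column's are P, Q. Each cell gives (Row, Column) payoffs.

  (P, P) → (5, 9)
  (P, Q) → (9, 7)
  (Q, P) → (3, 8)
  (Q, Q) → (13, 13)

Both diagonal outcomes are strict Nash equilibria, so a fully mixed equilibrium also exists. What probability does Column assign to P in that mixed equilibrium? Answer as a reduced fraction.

Column's mix q on P must make Row indifferent between P and Q.
Row's payoff from P: 5q + 9(1−q). From Q: 3q + 13(1−q).
Set equal: 2q = 4(1−q) → q = 4/6 = 2/3.

2/3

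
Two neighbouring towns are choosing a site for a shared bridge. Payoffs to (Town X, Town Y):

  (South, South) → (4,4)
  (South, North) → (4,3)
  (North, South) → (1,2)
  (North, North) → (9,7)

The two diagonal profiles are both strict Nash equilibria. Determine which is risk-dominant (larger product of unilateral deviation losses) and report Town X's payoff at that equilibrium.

9

At both South: Town X loses 4 − 1 = 3 by deviating; Town Y loses 4 − 3 = 1. Product = 3·1 = 3.
At both North: Town X loses 9 − 4 = 5 by deviating; Town Y loses 7 − 2 = 5. Product = 5·5 = 25.
25 > 3, so both North is risk-dominant. Town X's payoff there is 9.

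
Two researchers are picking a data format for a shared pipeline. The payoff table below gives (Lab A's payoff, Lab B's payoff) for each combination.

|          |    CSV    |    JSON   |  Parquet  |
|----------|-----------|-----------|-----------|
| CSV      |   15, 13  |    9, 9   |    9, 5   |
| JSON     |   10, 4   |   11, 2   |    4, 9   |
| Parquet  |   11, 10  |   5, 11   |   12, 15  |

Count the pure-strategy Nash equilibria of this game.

2

Both CSV: Lab A gets 15 (best alternative 11); Lab B gets 13 (best alternative 9). Neither deviates — NE.
Both Parquet: Lab A gets 12 (best alternative 9); Lab B gets 15 (best alternative 11). Neither deviates — NE.
Both JSON is not a NE: Lab B would switch to Parquet (9 > 2).
No other cell survives both best-response checks, so there are 2 pure NE.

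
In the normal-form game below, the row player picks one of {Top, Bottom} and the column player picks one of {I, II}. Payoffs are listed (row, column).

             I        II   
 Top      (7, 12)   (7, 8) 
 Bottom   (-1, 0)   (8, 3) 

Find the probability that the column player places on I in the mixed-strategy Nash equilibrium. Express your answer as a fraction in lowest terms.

The column player's mix q on I must make the row player indifferent between Top and Bottom.
The row player's payoff from Top: 7q + 7(1−q). From Bottom: (-1)q + 8(1−q).
Set equal: 8q = 1(1−q) → q = 1/9.

1/9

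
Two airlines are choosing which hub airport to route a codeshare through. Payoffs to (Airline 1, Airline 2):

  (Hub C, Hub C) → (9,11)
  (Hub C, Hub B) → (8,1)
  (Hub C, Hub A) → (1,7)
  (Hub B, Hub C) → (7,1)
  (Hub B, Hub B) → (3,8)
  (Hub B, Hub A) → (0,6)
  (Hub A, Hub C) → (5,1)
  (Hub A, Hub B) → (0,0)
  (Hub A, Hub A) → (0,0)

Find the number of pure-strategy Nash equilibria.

Both Hub C: Airline 1 gets 9 (best alternative 7); Airline 2 gets 11 (best alternative 7). Neither deviates — NE.
Both Hub A is not a NE: Airline 1 would switch to Hub C (1 > 0).
No other cell survives both best-response checks, so there is 1 pure NE.

1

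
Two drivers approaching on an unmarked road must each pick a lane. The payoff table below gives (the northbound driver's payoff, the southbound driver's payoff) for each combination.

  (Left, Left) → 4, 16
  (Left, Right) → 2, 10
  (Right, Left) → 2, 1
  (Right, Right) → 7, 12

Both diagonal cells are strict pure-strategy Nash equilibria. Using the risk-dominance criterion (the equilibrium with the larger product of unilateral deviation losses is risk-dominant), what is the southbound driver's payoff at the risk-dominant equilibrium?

At both Left: the northbound driver loses 4 − 2 = 2 by deviating; the southbound driver loses 16 − 10 = 6. Product = 2·6 = 12.
At both Right: the northbound driver loses 7 − 2 = 5 by deviating; the southbound driver loses 12 − 1 = 11. Product = 5·11 = 55.
55 > 12, so both Right is risk-dominant. The southbound driver's payoff there is 12.

12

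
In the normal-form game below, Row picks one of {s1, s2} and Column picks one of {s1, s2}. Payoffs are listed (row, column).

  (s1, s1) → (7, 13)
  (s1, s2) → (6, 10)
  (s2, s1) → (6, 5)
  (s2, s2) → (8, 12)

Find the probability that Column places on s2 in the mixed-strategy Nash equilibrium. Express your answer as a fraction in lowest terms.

1/3

Column's mix q on s1 must make Row indifferent between s1 and s2.
Row's payoff from s1: 7q + 6(1−q). From s2: 6q + 8(1−q).
Set equal: 1q = 2(1−q) → q = 2/3.
Probability on s2 is 1 − 2/3 = 1/3.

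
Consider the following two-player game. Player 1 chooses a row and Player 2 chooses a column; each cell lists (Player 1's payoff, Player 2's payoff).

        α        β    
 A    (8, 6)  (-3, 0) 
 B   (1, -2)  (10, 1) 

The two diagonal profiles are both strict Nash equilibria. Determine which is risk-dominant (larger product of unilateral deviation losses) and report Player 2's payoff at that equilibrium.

At (A, α): Player 1 loses 8 − 1 = 7 by deviating; Player 2 loses 6 − 0 = 6. Product = 7·6 = 42.
At (B, β): Player 1 loses 10 − (-3) = 13 by deviating; Player 2 loses 1 − (-2) = 3. Product = 13·3 = 39.
42 > 39, so (A, α) is risk-dominant. Player 2's payoff there is 6.

6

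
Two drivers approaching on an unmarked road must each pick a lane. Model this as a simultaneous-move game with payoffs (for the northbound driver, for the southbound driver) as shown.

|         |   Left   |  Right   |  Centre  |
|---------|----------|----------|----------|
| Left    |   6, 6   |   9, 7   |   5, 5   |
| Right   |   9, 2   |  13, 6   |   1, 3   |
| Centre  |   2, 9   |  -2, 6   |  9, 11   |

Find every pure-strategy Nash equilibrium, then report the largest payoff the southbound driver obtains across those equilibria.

Both Right is a pure NE (the northbound driver: 13 ≥ 9; the southbound driver: 6 ≥ 3). The southbound driver gets 6.
Both Centre is a pure NE (the northbound driver: 9 ≥ 5; the southbound driver: 11 ≥ 9). The southbound driver gets 11.
Every other cell has a profitable deviation for at least one player. Highest of {6, 11} is 11.

11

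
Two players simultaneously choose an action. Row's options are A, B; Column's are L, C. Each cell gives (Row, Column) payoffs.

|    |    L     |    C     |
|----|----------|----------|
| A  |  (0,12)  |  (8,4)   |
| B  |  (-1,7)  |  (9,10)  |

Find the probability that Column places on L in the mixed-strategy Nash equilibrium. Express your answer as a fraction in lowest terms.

1/2

Column's mix q on L must make Row indifferent between A and B.
Row's payoff from A: 0q + 8(1−q). From B: (-1)q + 9(1−q).
Set equal: 1q = 1(1−q) → q = 1/2.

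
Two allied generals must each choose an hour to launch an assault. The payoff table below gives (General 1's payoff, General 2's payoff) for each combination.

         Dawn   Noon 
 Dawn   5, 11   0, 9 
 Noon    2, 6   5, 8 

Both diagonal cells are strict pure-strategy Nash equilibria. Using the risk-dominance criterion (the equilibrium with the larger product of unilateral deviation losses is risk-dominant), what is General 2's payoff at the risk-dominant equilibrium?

8

At both Dawn: General 1 loses 5 − 2 = 3 by deviating; General 2 loses 11 − 9 = 2. Product = 3·2 = 6.
At both Noon: General 1 loses 5 − 0 = 5 by deviating; General 2 loses 8 − 6 = 2. Product = 5·2 = 10.
10 > 6, so both Noon is risk-dominant. General 2's payoff there is 8.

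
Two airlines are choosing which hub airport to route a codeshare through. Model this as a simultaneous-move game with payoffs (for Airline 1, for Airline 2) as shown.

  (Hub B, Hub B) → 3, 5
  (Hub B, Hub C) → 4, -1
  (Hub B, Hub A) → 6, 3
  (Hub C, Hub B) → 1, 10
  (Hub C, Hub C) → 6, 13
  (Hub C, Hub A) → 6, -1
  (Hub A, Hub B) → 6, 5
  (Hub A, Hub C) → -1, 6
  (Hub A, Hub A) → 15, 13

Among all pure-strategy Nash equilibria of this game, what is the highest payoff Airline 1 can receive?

Both Hub C is a pure NE (Airline 1: 6 ≥ 4; Airline 2: 13 ≥ 10). Airline 1 gets 6.
Both Hub A is a pure NE (Airline 1: 15 ≥ 6; Airline 2: 13 ≥ 6). Airline 1 gets 15.
Every other cell has a profitable deviation for at least one player. Highest of {6, 15} is 15.

15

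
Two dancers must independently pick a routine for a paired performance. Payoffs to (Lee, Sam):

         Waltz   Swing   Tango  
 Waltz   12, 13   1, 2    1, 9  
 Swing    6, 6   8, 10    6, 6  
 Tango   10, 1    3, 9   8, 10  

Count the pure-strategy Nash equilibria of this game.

Both Waltz: Lee gets 12 (best alternative 10); Sam gets 13 (best alternative 9). Neither deviates — NE.
Both Swing: Lee gets 8 (best alternative 3); Sam gets 10 (best alternative 6). Neither deviates — NE.
Both Tango: Lee gets 8 (best alternative 6); Sam gets 10 (best alternative 9). Neither deviates — NE.
(Waltz, Tango) is not a NE: Lee would switch to Tango (8 > 1).
No other cell survives both best-response checks, so there are 3 pure NE.

3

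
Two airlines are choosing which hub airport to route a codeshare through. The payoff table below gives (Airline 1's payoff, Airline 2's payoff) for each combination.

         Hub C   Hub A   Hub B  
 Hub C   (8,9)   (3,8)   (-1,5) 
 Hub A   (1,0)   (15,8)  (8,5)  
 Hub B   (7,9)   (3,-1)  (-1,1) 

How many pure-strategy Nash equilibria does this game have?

Both Hub C: Airline 1 gets 8 (best alternative 7); Airline 2 gets 9 (best alternative 8). Neither deviates — NE.
Both Hub A: Airline 1 gets 15 (best alternative 3); Airline 2 gets 8 (best alternative 5). Neither deviates — NE.
Both Hub B is not a NE: Airline 1 would switch to Hub A (8 > -1).
No other cell survives both best-response checks, so there are 2 pure NE.

2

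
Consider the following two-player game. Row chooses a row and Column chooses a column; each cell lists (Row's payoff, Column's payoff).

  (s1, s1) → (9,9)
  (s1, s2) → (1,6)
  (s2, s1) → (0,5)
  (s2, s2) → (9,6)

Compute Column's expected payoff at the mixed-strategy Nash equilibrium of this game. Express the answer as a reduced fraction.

6

Row mixes with probability p on s1, chosen so Column is indifferent: 9p + 5(1−p) = 6p + 6(1−p) gives p = 1/4.
Column's expected payoff is 9·1/4 + 5·3/4 = 6.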